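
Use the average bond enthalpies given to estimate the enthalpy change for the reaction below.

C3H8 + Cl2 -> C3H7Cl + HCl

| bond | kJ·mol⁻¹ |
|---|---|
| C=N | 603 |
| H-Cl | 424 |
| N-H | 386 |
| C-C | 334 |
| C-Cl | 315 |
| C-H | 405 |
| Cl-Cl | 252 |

ΔH ≈ −82 kJ

Bonds broken (reactants):
  C-C: 2 × 334 = 668
  C-H: 8 × 405 = 3240
  Cl-Cl: 1 × 252 = 252
  Σ(broken) = 4160 kJ
Bonds formed (products):
  C-C: 2 × 334 = 668
  C-Cl: 1 × 315 = 315
  C-H: 7 × 405 = 2835
  H-Cl: 1 × 424 = 424
  Σ(formed) = 4242 kJ
ΔH = Σ(broken) − Σ(formed) = 4160 − 4242 = −82 kJ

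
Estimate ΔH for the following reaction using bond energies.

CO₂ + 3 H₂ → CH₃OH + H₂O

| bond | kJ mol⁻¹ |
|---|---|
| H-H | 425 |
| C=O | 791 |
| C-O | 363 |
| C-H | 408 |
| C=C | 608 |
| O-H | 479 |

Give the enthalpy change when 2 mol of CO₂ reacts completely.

Bonds broken (reactants):
  C=O: 2 × 791 = 1582
  H-H: 3 × 425 = 1275
  Σ(broken) = 2857 kJ
Bonds formed (products):
  C-H: 3 × 408 = 1224
  C-O: 1 × 363 = 363
  O-H: 3 × 479 = 1437
  Σ(formed) = 3024 kJ
ΔH = Σ(broken) − Σ(formed) = 2857 − 3024 = −167 kJ
For 2× the reaction as written: 2 × (−167) = −334 kJ

ΔH = −334 kJ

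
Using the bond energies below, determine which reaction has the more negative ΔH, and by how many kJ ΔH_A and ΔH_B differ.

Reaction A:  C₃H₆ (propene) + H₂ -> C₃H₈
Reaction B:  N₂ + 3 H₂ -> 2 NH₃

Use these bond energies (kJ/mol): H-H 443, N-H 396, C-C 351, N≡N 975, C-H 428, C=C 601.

Reaction A:
  Bonds broken (reactants):
    C-C: 1 × 351 = 351
    C-H: 6 × 428 = 2568
    C=C: 1 × 601 = 601
    H-H: 1 × 443 = 443
    Σ(broken) = 3963 kJ
  Bonds formed (products):
    C-C: 2 × 351 = 702
    C-H: 8 × 428 = 3424
    Σ(formed) = 4126 kJ
  ΔH_A = 3963 − 4126 = −163 kJ
Reaction B:
  Bonds broken (reactants):
    H-H: 3 × 443 = 1329
    N≡N: 1 × 975 = 975
    Σ(broken) = 2304 kJ
  Bonds formed (products):
    N-H: 6 × 396 = 2376
    Σ(formed) = 2376 kJ
  ΔH_B = 2304 − 2376 = −72 kJ
ΔH_A − ΔH_B = −91 kJ, so reaction A has the more negative ΔH; |ΔH_A − ΔH_B| = 91 kJ.

Reaction A, by 91 kJ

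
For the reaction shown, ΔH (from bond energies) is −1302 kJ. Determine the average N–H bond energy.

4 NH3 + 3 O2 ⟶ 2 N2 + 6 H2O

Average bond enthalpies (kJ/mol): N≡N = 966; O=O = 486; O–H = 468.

Let D be the N–H bond energy.
Σ(broken) = 12×D + 3×486 = 1458 + 12D
Σ(formed) = 2×966 + 12×468 = 7548
ΔH = Σ(broken) − Σ(formed) = (1458 + 12D) − (7548) = −6090 + 12D
Setting this equal to −1302 kJ gives 12D = 4788, so D = 399 kJ/mol.

D(N–H) ≈ 399 kJ/mol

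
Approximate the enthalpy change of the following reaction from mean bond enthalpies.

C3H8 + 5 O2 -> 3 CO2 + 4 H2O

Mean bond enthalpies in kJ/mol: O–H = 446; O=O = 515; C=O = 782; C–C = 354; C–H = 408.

ΔH ≈ −1713 kJ

Bonds broken (reactants):
  C–C: 2 × 354 = 708
  C–H: 8 × 408 = 3264
  O=O: 5 × 515 = 2575
  Σ(broken) = 6547 kJ
Bonds formed (products):
  C=O: 6 × 782 = 4692
  O–H: 8 × 446 = 3568
  Σ(formed) = 8260 kJ
ΔH = Σ(broken) − Σ(formed) = 6547 − 8260 = −1713 kJ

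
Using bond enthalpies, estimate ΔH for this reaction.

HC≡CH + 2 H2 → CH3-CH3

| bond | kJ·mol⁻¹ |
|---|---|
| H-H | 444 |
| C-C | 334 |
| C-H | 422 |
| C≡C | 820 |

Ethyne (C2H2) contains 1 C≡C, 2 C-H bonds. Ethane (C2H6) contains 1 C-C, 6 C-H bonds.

ΔH ≈ −314 kJ

Bonds broken (reactants):
  C≡C: 1 × 820 = 820
  C-H: 2 × 422 = 844
  H-H: 2 × 444 = 888
  Σ(broken) = 2552 kJ
Bonds formed (products):
  C-C: 1 × 334 = 334
  C-H: 6 × 422 = 2532
  Σ(formed) = 2866 kJ
ΔH = Σ(broken) − Σ(formed) = 2552 − 2866 = −314 kJ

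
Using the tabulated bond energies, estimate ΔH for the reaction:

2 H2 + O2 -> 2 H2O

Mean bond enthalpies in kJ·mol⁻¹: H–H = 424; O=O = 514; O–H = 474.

ΔH ≈ −534 kJ

Bonds broken (reactants):
  H–H: 2 × 424 = 848
  O=O: 1 × 514 = 514
  Σ(broken) = 1362 kJ
Bonds formed (products):
  O–H: 4 × 474 = 1896
  Σ(formed) = 1896 kJ
ΔH = Σ(broken) − Σ(formed) = 1362 − 1896 = −534 kJ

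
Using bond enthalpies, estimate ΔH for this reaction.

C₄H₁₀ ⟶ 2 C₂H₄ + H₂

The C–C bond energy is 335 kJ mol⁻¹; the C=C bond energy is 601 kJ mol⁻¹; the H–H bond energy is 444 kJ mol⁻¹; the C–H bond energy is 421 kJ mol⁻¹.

Bonds broken (reactants):
  C–C: 3 × 335 = 1005
  C–H: 10 × 421 = 4210
  Σ(broken) = 5215 kJ
Bonds formed (products):
  C–H: 8 × 421 = 3368
  C=C: 2 × 601 = 1202
  H–H: 1 × 444 = 444
  Σ(formed) = 5014 kJ
ΔH = Σ(broken) − Σ(formed) = 5215 − 5014 = +201 kJ

ΔH ≈ +201 kJ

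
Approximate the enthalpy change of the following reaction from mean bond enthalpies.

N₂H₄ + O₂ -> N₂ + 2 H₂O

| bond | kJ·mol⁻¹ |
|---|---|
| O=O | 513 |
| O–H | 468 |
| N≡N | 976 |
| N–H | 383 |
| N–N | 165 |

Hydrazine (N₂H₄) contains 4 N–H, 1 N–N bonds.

Bonds broken (reactants):
  N–H: 4 × 383 = 1532
  N–N: 1 × 165 = 165
  O=O: 1 × 513 = 513
  Σ(broken) = 2210 kJ
Bonds formed (products):
  N≡N: 1 × 976 = 976
  O–H: 4 × 468 = 1872
  Σ(formed) = 2848 kJ
ΔH = Σ(broken) − Σ(formed) = 2210 − 2848 = −638 kJ

ΔH ≈ −638 kJ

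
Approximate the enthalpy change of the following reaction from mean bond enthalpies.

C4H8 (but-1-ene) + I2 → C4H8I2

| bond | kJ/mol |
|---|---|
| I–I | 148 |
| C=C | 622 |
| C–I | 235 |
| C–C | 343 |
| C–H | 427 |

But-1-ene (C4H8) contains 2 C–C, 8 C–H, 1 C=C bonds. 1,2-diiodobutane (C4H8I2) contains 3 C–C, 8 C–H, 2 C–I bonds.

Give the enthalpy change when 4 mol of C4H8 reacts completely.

Bonds broken (reactants):
  C–C: 2 × 343 = 686
  C–H: 8 × 427 = 3416
  C=C: 1 × 622 = 622
  I–I: 1 × 148 = 148
  Σ(broken) = 4872 kJ
Bonds formed (products):
  C–C: 3 × 343 = 1029
  C–H: 8 × 427 = 3416
  C–I: 2 × 235 = 470
  Σ(formed) = 4915 kJ
ΔH = Σ(broken) − Σ(formed) = 4872 − 4915 = −43 kJ
For 4× the reaction as written: 4 × (−43) = −172 kJ

ΔH = −172 kJ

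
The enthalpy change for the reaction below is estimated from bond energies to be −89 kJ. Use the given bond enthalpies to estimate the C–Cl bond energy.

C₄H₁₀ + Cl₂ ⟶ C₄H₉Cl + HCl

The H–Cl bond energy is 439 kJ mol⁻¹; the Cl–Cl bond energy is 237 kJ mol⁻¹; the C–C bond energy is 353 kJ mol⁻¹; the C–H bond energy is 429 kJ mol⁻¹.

Let D be the C–Cl bond energy.
Σ(broken) = 3×353 + 10×429 + 1×237 = 5586
Σ(formed) = 3×353 + 1×D + 9×429 + 1×439 = 5359 + D
ΔH = Σ(broken) − Σ(formed) = (5586) − (5359 + D) = +227 − D
Setting this equal to −89 kJ gives D = 316 kJ/mol.

D(C–Cl) ≈ 316 kJ/mol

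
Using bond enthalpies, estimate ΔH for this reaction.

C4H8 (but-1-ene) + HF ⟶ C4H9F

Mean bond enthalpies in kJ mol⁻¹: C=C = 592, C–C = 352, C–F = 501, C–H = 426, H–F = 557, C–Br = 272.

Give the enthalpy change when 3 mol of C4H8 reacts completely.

Bonds broken (reactants):
  C–C: 2 × 352 = 704
  C–H: 8 × 426 = 3408
  C=C: 1 × 592 = 592
  H–F: 1 × 557 = 557
  Σ(broken) = 5261 kJ
Bonds formed (products):
  C–C: 3 × 352 = 1056
  C–F: 1 × 501 = 501
  C–H: 9 × 426 = 3834
  Σ(formed) = 5391 kJ
ΔH = Σ(broken) − Σ(formed) = 5261 − 5391 = −130 kJ
For 3× the reaction as written: 3 × (−130) = −390 kJ

ΔH = −390 kJ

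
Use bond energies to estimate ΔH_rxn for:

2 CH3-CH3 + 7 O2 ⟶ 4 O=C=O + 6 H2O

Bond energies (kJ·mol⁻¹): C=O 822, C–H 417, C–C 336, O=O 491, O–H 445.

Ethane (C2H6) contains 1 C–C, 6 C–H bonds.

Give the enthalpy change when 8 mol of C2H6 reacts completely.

ΔH = −11212 kJ

Bonds broken (reactants):
  C–C: 2 × 336 = 672
  C–H: 12 × 417 = 5004
  O=O: 7 × 491 = 3437
  Σ(broken) = 9113 kJ
Bonds formed (products):
  C=O: 8 × 822 = 6576
  O–H: 12 × 445 = 5340
  Σ(formed) = 11916 kJ
ΔH = Σ(broken) − Σ(formed) = 9113 − 11916 = −2803 kJ
For 4× the reaction as written: 4 × (−2803) = −11212 kJ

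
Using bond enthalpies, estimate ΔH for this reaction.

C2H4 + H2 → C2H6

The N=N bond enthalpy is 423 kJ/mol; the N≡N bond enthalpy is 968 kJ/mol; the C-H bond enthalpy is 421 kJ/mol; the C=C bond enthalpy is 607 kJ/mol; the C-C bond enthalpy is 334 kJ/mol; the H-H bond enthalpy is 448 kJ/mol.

Bonds broken (reactants):
  C-H: 4 × 421 = 1684
  C=C: 1 × 607 = 607
  H-H: 1 × 448 = 448
  Σ(broken) = 2739 kJ
Bonds formed (products):
  C-C: 1 × 334 = 334
  C-H: 6 × 421 = 2526
  Σ(formed) = 2860 kJ
ΔH = Σ(broken) − Σ(formed) = 2739 − 2860 = −121 kJ

ΔH ≈ −121 kJ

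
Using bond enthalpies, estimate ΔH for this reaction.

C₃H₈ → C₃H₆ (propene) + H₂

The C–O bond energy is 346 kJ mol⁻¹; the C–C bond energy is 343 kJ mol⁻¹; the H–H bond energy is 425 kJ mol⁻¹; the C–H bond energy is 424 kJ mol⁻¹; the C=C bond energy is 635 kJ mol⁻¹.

ΔH ≈ +131 kJ

Bonds broken (reactants):
  C–C: 2 × 343 = 686
  C–H: 8 × 424 = 3392
  Σ(broken) = 4078 kJ
Bonds formed (products):
  C–C: 1 × 343 = 343
  C–H: 6 × 424 = 2544
  C=C: 1 × 635 = 635
  H–H: 1 × 425 = 425
  Σ(formed) = 3947 kJ
ΔH = Σ(broken) − Σ(formed) = 4078 − 3947 = +131 kJ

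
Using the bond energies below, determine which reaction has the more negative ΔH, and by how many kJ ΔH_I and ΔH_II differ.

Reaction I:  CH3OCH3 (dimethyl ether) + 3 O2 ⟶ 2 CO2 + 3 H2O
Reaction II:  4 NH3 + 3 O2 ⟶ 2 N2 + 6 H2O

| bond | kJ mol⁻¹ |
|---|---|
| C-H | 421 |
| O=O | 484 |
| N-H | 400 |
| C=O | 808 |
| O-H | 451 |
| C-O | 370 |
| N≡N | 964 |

Reaction I:
  Bonds broken (reactants):
    C-H: 6 × 421 = 2526
    C-O: 2 × 370 = 740
    O=O: 3 × 484 = 1452
    Σ(broken) = 4718 kJ
  Bonds formed (products):
    C=O: 4 × 808 = 3232
    O-H: 6 × 451 = 2706
    Σ(formed) = 5938 kJ
  ΔH_I = 4718 − 5938 = −1220 kJ
Reaction II:
  Bonds broken (reactants):
    N-H: 12 × 400 = 4800
    O=O: 3 × 484 = 1452
    Σ(broken) = 6252 kJ
  Bonds formed (products):
    N≡N: 2 × 964 = 1928
    O-H: 12 × 451 = 5412
    Σ(formed) = 7340 kJ
  ΔH_II = 6252 − 7340 = −1088 kJ
ΔH_I − ΔH_II = −132 kJ, so reaction I has the more negative ΔH; |ΔH_I − ΔH_II| = 132 kJ.

Reaction I, by 132 kJ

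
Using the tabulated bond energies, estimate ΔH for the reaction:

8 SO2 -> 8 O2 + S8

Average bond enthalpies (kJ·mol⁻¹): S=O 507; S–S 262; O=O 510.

ΔH ≈ +1936 kJ

Bonds broken (reactants):
  S=O: 16 × 507 = 8112
  Σ(broken) = 8112 kJ
Bonds formed (products):
  O=O: 8 × 510 = 4080
  S–S: 8 × 262 = 2096
  Σ(formed) = 6176 kJ
ΔH = Σ(broken) − Σ(formed) = 8112 − 6176 = +1936 kJ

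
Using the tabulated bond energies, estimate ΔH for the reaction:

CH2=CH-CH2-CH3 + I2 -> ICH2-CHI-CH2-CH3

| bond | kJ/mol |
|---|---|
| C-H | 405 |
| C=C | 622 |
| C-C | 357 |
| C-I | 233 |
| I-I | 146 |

ΔH ≈ −55 kJ

Bonds broken (reactants):
  C-C: 2 × 357 = 714
  C-H: 8 × 405 = 3240
  C=C: 1 × 622 = 622
  I-I: 1 × 146 = 146
  Σ(broken) = 4722 kJ
Bonds formed (products):
  C-C: 3 × 357 = 1071
  C-H: 8 × 405 = 3240
  C-I: 2 × 233 = 466
  Σ(formed) = 4777 kJ
ΔH = Σ(broken) − Σ(formed) = 4722 − 4777 = −55 kJ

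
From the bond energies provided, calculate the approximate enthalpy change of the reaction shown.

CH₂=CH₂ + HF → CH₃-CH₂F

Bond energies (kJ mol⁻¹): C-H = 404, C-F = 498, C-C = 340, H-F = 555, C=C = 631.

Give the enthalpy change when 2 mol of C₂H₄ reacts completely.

Bonds broken (reactants):
  C-H: 4 × 404 = 1616
  C=C: 1 × 631 = 631
  H-F: 1 × 555 = 555
  Σ(broken) = 2802 kJ
Bonds formed (products):
  C-C: 1 × 340 = 340
  C-F: 1 × 498 = 498
  C-H: 5 × 404 = 2020
  Σ(formed) = 2858 kJ
ΔH = Σ(broken) − Σ(formed) = 2802 − 2858 = −56 kJ
For 2× the reaction as written: 2 × (−56) = −112 kJ

ΔH = −112 kJ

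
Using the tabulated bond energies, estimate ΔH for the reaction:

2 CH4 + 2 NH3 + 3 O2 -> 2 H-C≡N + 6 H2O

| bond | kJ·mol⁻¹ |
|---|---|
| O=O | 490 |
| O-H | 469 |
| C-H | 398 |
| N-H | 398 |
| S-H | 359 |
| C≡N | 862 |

ΔH ≈ −1106 kJ

Bonds broken (reactants):
  C-H: 8 × 398 = 3184
  N-H: 6 × 398 = 2388
  O=O: 3 × 490 = 1470
  Σ(broken) = 7042 kJ
Bonds formed (products):
  C≡N: 2 × 862 = 1724
  C-H: 2 × 398 = 796
  O-H: 12 × 469 = 5628
  Σ(formed) = 8148 kJ
ΔH = Σ(broken) − Σ(formed) = 7042 − 8148 = −1106 kJ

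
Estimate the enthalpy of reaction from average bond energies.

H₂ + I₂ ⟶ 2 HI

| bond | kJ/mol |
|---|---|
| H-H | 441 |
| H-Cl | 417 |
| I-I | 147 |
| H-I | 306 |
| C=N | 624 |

ΔH ≈ −24 kJ

Bonds broken (reactants):
  H-H: 1 × 441 = 441
  I-I: 1 × 147 = 147
  Σ(broken) = 588 kJ
Bonds formed (products):
  H-I: 2 × 306 = 612
  Σ(formed) = 612 kJ
ΔH = Σ(broken) − Σ(formed) = 588 − 612 = −24 kJ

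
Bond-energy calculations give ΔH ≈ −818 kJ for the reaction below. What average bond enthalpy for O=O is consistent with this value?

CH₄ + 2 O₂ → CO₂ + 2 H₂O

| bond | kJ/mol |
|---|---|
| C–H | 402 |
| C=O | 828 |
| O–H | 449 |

D(O=O) ≈ 513 kJ/mol

Let D be the O=O bond energy.
Σ(broken) = 4×402 + 2×D = 1608 + 2D
Σ(formed) = 2×828 + 4×449 = 3452
ΔH = Σ(broken) − Σ(formed) = (1608 + 2D) − (3452) = −1844 + 2D
Setting this equal to −818 kJ gives 2D = 1026, so D = 513 kJ/mol.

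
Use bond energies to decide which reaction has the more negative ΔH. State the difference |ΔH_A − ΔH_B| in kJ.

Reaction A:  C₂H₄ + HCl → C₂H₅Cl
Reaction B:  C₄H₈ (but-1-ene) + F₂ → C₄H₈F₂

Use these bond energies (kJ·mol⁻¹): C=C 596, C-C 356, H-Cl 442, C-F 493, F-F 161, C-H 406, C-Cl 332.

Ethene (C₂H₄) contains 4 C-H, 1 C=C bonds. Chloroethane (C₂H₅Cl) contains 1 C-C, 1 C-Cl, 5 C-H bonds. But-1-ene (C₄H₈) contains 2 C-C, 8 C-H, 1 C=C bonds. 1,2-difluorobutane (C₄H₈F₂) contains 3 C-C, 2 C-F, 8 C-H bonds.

Reaction B, by 529 kJ

Reaction A:
  Bonds broken (reactants):
    C-H: 4 × 406 = 1624
    C=C: 1 × 596 = 596
    H-Cl: 1 × 442 = 442
    Σ(broken) = 2662 kJ
  Bonds formed (products):
    C-C: 1 × 356 = 356
    C-Cl: 1 × 332 = 332
    C-H: 5 × 406 = 2030
    Σ(formed) = 2718 kJ
  ΔH_A = 2662 − 2718 = −56 kJ
Reaction B:
  Bonds broken (reactants):
    C-C: 2 × 356 = 712
    C-H: 8 × 406 = 3248
    C=C: 1 × 596 = 596
    F-F: 1 × 161 = 161
    Σ(broken) = 4717 kJ
  Bonds formed (products):
    C-C: 3 × 356 = 1068
    C-F: 2 × 493 = 986
    C-H: 8 × 406 = 3248
    Σ(formed) = 5302 kJ
  ΔH_B = 4717 − 5302 = −585 kJ
ΔH_A − ΔH_B = +529 kJ, so reaction B has the more negative ΔH; |ΔH_A − ΔH_B| = 529 kJ.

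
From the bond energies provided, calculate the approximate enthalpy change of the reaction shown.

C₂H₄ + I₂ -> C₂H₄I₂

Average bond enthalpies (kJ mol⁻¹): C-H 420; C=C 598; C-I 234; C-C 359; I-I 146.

Bonds broken (reactants):
  C-H: 4 × 420 = 1680
  C=C: 1 × 598 = 598
  I-I: 1 × 146 = 146
  Σ(broken) = 2424 kJ
Bonds formed (products):
  C-C: 1 × 359 = 359
  C-H: 4 × 420 = 1680
  C-I: 2 × 234 = 468
  Σ(formed) = 2507 kJ
ΔH = Σ(broken) − Σ(formed) = 2424 − 2507 = −83 kJ

ΔH ≈ −83 kJ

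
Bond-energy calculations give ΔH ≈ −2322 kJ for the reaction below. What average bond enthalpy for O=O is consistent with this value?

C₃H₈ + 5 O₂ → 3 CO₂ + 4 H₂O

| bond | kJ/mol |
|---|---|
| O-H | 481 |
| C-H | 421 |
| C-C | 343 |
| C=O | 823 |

Let D be the O=O bond energy.
Σ(broken) = 2×343 + 8×421 + 5×D = 4054 + 5D
Σ(formed) = 6×823 + 8×481 = 8786
ΔH = Σ(broken) − Σ(formed) = (4054 + 5D) − (8786) = −4732 + 5D
Setting this equal to −2322 kJ gives 5D = 2410, so D = 482 kJ/mol.

D(O=O) ≈ 482 kJ/mol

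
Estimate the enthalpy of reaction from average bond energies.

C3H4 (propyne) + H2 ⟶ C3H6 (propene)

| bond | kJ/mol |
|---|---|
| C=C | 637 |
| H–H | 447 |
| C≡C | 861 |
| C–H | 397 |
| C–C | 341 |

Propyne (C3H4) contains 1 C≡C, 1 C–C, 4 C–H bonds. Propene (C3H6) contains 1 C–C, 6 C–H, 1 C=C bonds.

ΔH ≈ −123 kJ

Bonds broken (reactants):
  C≡C: 1 × 861 = 861
  C–C: 1 × 341 = 341
  C–H: 4 × 397 = 1588
  H–H: 1 × 447 = 447
  Σ(broken) = 3237 kJ
Bonds formed (products):
  C–C: 1 × 341 = 341
  C–H: 6 × 397 = 2382
  C=C: 1 × 637 = 637
  Σ(formed) = 3360 kJ
ΔH = Σ(broken) − Σ(formed) = 3237 − 3360 = −123 kJ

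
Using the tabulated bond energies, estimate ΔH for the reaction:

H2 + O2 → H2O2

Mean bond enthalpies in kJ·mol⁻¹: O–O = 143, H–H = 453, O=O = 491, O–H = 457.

ΔH ≈ −113 kJ

Bonds broken (reactants):
  H–H: 1 × 453 = 453
  O=O: 1 × 491 = 491
  Σ(broken) = 944 kJ
Bonds formed (products):
  O–H: 2 × 457 = 914
  O–O: 1 × 143 = 143
  Σ(formed) = 1057 kJ
ΔH = Σ(broken) − Σ(formed) = 944 − 1057 = −113 kJ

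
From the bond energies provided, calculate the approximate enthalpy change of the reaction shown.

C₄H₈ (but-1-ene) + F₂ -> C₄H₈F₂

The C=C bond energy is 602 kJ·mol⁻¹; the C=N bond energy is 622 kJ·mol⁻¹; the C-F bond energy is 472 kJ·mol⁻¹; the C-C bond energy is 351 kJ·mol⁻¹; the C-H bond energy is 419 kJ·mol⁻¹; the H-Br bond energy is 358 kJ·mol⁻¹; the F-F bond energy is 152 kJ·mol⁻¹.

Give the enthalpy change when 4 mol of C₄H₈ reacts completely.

Bonds broken (reactants):
  C-C: 2 × 351 = 702
  C-H: 8 × 419 = 3352
  C=C: 1 × 602 = 602
  F-F: 1 × 152 = 152
  Σ(broken) = 4808 kJ
Bonds formed (products):
  C-C: 3 × 351 = 1053
  C-F: 2 × 472 = 944
  C-H: 8 × 419 = 3352
  Σ(formed) = 5349 kJ
ΔH = Σ(broken) − Σ(formed) = 4808 − 5349 = −541 kJ
For 4× the reaction as written: 4 × (−541) = −2164 kJ

ΔH = −2164 kJ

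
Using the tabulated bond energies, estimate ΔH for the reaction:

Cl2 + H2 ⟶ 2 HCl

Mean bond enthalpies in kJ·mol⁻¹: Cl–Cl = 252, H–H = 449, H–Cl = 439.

Bonds broken (reactants):
  Cl–Cl: 1 × 252 = 252
  H–H: 1 × 449 = 449
  Σ(broken) = 701 kJ
Bonds formed (products):
  H–Cl: 2 × 439 = 878
  Σ(formed) = 878 kJ
ΔH = Σ(broken) − Σ(formed) = 701 − 878 = −177 kJ

ΔH ≈ −177 kJ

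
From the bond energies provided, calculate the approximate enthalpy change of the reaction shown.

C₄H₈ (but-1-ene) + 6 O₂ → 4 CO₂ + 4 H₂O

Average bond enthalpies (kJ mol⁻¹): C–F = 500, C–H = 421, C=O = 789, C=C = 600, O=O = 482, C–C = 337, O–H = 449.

ΔH ≈ −2370 kJ

Bonds broken (reactants):
  C–C: 2 × 337 = 674
  C–H: 8 × 421 = 3368
  C=C: 1 × 600 = 600
  O=O: 6 × 482 = 2892
  Σ(broken) = 7534 kJ
Bonds formed (products):
  C=O: 8 × 789 = 6312
  O–H: 8 × 449 = 3592
  Σ(formed) = 9904 kJ
ΔH = Σ(broken) − Σ(formed) = 7534 − 9904 = −2370 kJ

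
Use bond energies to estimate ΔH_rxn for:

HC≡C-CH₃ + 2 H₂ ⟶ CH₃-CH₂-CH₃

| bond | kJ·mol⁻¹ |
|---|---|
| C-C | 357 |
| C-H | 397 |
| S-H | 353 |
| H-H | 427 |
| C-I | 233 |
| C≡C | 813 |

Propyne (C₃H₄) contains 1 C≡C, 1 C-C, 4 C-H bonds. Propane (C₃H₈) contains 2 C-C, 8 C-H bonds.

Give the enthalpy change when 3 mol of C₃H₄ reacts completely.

Bonds broken (reactants):
  C≡C: 1 × 813 = 813
  C-C: 1 × 357 = 357
  C-H: 4 × 397 = 1588
  H-H: 2 × 427 = 854
  Σ(broken) = 3612 kJ
Bonds formed (products):
  C-C: 2 × 357 = 714
  C-H: 8 × 397 = 3176
  Σ(formed) = 3890 kJ
ΔH = Σ(broken) − Σ(formed) = 3612 − 3890 = −278 kJ
For 3× the reaction as written: 3 × (−278) = −834 kJ

ΔH = −834 kJ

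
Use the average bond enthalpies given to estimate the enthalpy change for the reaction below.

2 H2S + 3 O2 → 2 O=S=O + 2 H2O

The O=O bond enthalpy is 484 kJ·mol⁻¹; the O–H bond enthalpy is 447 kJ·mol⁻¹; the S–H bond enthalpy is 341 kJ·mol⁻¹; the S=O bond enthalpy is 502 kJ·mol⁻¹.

ΔH ≈ −980 kJ

Bonds broken (reactants):
  O=O: 3 × 484 = 1452
  S–H: 4 × 341 = 1364
  Σ(broken) = 2816 kJ
Bonds formed (products):
  O–H: 4 × 447 = 1788
  S=O: 4 × 502 = 2008
  Σ(formed) = 3796 kJ
ΔH = Σ(broken) − Σ(formed) = 2816 − 3796 = −980 kJ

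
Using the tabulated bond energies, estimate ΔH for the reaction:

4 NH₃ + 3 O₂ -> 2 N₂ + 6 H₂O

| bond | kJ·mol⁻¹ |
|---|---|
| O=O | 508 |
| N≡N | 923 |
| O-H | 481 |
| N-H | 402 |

ΔH ≈ −1270 kJ

Bonds broken (reactants):
  N-H: 12 × 402 = 4824
  O=O: 3 × 508 = 1524
  Σ(broken) = 6348 kJ
Bonds formed (products):
  N≡N: 2 × 923 = 1846
  O-H: 12 × 481 = 5772
  Σ(formed) = 7618 kJ
ΔH = Σ(broken) − Σ(formed) = 6348 − 7618 = −1270 kJ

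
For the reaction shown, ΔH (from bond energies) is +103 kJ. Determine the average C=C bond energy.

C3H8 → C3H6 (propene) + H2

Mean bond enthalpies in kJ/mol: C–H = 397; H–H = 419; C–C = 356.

Let D be the C=C bond energy.
Σ(broken) = 2×356 + 8×397 = 3888
Σ(formed) = 1×356 + 6×397 + 1×D + 1×419 = 3157 + D
ΔH = Σ(broken) − Σ(formed) = (3888) − (3157 + D) = +731 − D
Setting this equal to +103 kJ gives D = 628 kJ/mol.

D(C=C) ≈ 628 kJ/mol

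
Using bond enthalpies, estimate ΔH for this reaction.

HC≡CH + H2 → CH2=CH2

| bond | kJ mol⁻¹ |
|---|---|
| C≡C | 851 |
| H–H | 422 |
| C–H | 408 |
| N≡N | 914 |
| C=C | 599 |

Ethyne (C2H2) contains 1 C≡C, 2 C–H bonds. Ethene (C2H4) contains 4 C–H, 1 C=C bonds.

Bonds broken (reactants):
  C≡C: 1 × 851 = 851
  C–H: 2 × 408 = 816
  H–H: 1 × 422 = 422
  Σ(broken) = 2089 kJ
Bonds formed (products):
  C–H: 4 × 408 = 1632
  C=C: 1 × 599 = 599
  Σ(formed) = 2231 kJ
ΔH = Σ(broken) − Σ(formed) = 2089 − 2231 = −142 kJ

ΔH ≈ −142 kJ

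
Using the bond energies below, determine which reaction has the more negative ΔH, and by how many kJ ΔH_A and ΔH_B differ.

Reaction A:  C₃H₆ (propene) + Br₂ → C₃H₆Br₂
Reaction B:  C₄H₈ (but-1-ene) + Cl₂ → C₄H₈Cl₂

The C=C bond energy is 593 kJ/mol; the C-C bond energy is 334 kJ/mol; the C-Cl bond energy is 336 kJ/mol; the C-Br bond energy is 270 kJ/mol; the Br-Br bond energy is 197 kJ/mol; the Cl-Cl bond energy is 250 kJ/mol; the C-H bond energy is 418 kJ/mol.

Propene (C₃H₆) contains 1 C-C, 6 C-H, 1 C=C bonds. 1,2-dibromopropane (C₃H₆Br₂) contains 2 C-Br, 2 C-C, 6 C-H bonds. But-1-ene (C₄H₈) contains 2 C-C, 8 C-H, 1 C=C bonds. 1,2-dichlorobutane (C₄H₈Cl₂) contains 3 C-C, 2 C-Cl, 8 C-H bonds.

Reaction A:
  Bonds broken (reactants):
    Br-Br: 1 × 197 = 197
    C-C: 1 × 334 = 334
    C-H: 6 × 418 = 2508
    C=C: 1 × 593 = 593
    Σ(broken) = 3632 kJ
  Bonds formed (products):
    C-Br: 2 × 270 = 540
    C-C: 2 × 334 = 668
    C-H: 6 × 418 = 2508
    Σ(formed) = 3716 kJ
  ΔH_A = 3632 − 3716 = −84 kJ
Reaction B:
  Bonds broken (reactants):
    C-C: 2 × 334 = 668
    C-H: 8 × 418 = 3344
    C=C: 1 × 593 = 593
    Cl-Cl: 1 × 250 = 250
    Σ(broken) = 4855 kJ
  Bonds formed (products):
    C-C: 3 × 334 = 1002
    C-Cl: 2 × 336 = 672
    C-H: 8 × 418 = 3344
    Σ(formed) = 5018 kJ
  ΔH_B = 4855 − 5018 = −163 kJ
ΔH_A − ΔH_B = +79 kJ, so reaction B has the more negative ΔH; |ΔH_A − ΔH_B| = 79 kJ.

Reaction B, by 79 kJ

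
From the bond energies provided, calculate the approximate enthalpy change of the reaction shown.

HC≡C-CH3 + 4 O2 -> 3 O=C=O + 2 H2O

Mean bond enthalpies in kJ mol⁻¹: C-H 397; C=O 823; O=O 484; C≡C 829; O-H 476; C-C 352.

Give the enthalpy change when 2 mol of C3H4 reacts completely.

Bonds broken (reactants):
  C≡C: 1 × 829 = 829
  C-C: 1 × 352 = 352
  C-H: 4 × 397 = 1588
  O=O: 4 × 484 = 1936
  Σ(broken) = 4705 kJ
Bonds formed (products):
  C=O: 6 × 823 = 4938
  O-H: 4 × 476 = 1904
  Σ(formed) = 6842 kJ
ΔH = Σ(broken) − Σ(formed) = 4705 − 6842 = −2137 kJ
For 2× the reaction as written: 2 × (−2137) = −4274 kJ

ΔH = −4274 kJ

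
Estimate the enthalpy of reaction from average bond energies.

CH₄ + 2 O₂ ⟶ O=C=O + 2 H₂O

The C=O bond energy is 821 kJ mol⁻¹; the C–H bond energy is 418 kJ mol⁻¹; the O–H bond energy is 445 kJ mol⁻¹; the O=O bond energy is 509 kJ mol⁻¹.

ΔH ≈ −732 kJ

Bonds broken (reactants):
  C–H: 4 × 418 = 1672
  O=O: 2 × 509 = 1018
  Σ(broken) = 2690 kJ
Bonds formed (products):
  C=O: 2 × 821 = 1642
  O–H: 4 × 445 = 1780
  Σ(formed) = 3422 kJ
ΔH = Σ(broken) − Σ(formed) = 2690 − 3422 = −732 kJ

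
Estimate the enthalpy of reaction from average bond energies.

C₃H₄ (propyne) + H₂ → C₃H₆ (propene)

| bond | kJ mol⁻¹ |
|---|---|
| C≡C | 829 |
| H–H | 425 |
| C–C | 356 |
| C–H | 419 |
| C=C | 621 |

Bonds broken (reactants):
  C≡C: 1 × 829 = 829
  C–C: 1 × 356 = 356
  C–H: 4 × 419 = 1676
  H–H: 1 × 425 = 425
  Σ(broken) = 3286 kJ
Bonds formed (products):
  C–C: 1 × 356 = 356
  C–H: 6 × 419 = 2514
  C=C: 1 × 621 = 621
  Σ(formed) = 3491 kJ
ΔH = Σ(broken) − Σ(formed) = 3286 − 3491 = −205 kJ

ΔH ≈ −205 kJ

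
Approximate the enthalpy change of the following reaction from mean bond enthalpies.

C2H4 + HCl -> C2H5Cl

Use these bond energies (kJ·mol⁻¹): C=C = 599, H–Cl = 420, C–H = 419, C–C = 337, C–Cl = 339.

ΔH ≈ −76 kJ

Bonds broken (reactants):
  C–H: 4 × 419 = 1676
  C=C: 1 × 599 = 599
  H–Cl: 1 × 420 = 420
  Σ(broken) = 2695 kJ
Bonds formed (products):
  C–C: 1 × 337 = 337
  C–Cl: 1 × 339 = 339
  C–H: 5 × 419 = 2095
  Σ(formed) = 2771 kJ
ΔH = Σ(broken) − Σ(formed) = 2695 − 2771 = −76 kJ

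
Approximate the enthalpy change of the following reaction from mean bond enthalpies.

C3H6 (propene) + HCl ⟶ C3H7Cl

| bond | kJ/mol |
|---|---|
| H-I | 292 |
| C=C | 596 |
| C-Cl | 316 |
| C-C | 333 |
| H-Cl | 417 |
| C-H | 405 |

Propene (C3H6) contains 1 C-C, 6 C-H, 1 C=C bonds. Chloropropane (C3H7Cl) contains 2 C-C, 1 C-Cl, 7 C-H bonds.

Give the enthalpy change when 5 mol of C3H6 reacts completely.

ΔH = −205 kJ

Bonds broken (reactants):
  C-C: 1 × 333 = 333
  C-H: 6 × 405 = 2430
  C=C: 1 × 596 = 596
  H-Cl: 1 × 417 = 417
  Σ(broken) = 3776 kJ
Bonds formed (products):
  C-C: 2 × 333 = 666
  C-Cl: 1 × 316 = 316
  C-H: 7 × 405 = 2835
  Σ(formed) = 3817 kJ
ΔH = Σ(broken) − Σ(formed) = 3776 − 3817 = −41 kJ
For 5× the reaction as written: 5 × (−41) = −205 kJ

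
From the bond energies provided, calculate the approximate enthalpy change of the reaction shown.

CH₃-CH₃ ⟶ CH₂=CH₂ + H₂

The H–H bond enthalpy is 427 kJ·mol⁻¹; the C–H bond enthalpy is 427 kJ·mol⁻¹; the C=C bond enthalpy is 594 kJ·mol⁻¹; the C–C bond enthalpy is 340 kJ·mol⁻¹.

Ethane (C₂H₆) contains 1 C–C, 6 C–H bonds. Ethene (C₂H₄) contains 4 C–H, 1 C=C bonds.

Bonds broken (reactants):
  C–C: 1 × 340 = 340
  C–H: 6 × 427 = 2562
  Σ(broken) = 2902 kJ
Bonds formed (products):
  C–H: 4 × 427 = 1708
  C=C: 1 × 594 = 594
  H–H: 1 × 427 = 427
  Σ(formed) = 2729 kJ
ΔH = Σ(broken) − Σ(formed) = 2902 − 2729 = +173 kJ

ΔH ≈ +173 kJ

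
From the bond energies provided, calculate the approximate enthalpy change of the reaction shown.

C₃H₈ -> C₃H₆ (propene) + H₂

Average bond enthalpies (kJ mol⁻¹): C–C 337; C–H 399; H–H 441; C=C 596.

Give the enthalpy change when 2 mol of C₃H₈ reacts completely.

Bonds broken (reactants):
  C–C: 2 × 337 = 674
  C–H: 8 × 399 = 3192
  Σ(broken) = 3866 kJ
Bonds formed (products):
  C–C: 1 × 337 = 337
  C–H: 6 × 399 = 2394
  C=C: 1 × 596 = 596
  H–H: 1 × 441 = 441
  Σ(formed) = 3768 kJ
ΔH = Σ(broken) − Σ(formed) = 3866 − 3768 = +98 kJ
For 2× the reaction as written: 2 × (+98) = +196 kJ

ΔH = +196 kJ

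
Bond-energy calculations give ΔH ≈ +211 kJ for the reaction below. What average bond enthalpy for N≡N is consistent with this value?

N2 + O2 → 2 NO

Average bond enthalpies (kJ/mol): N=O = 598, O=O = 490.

D(N≡N) ≈ 917 kJ/mol

Let D be the N≡N bond energy.
Σ(broken) = 1×D + 1×490 = 490 + D
Σ(formed) = 2×598 = 1196
ΔH = Σ(broken) − Σ(formed) = (490 + D) − (1196) = −706 + D
Setting this equal to +211 kJ gives D = 917 kJ/mol.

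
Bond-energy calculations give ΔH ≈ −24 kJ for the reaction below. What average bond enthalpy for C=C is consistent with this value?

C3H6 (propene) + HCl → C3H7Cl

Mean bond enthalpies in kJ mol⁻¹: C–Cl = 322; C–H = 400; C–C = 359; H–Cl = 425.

D(C=C) ≈ 632 kJ/mol

Let D be the C=C bond energy.
Σ(broken) = 1×359 + 6×400 + 1×D + 1×425 = 3184 + D
Σ(formed) = 2×359 + 1×322 + 7×400 = 3840
ΔH = Σ(broken) − Σ(formed) = (3184 + D) − (3840) = −656 + D
Setting this equal to −24 kJ gives D = 632 kJ/mol.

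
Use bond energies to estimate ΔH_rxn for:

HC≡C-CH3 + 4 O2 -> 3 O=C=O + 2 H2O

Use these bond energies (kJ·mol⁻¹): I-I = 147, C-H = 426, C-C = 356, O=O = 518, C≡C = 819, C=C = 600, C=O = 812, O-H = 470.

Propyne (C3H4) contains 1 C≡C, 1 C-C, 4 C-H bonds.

ΔH ≈ −1801 kJ

Bonds broken (reactants):
  C≡C: 1 × 819 = 819
  C-C: 1 × 356 = 356
  C-H: 4 × 426 = 1704
  O=O: 4 × 518 = 2072
  Σ(broken) = 4951 kJ
Bonds formed (products):
  C=O: 6 × 812 = 4872
  O-H: 4 × 470 = 1880
  Σ(formed) = 6752 kJ
ΔH = Σ(broken) − Σ(formed) = 4951 − 6752 = −1801 kJ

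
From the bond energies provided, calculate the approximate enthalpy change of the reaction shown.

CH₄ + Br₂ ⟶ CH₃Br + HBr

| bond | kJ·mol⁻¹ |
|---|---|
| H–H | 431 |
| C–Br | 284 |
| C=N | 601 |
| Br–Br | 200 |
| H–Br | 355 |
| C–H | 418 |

Bonds broken (reactants):
  Br–Br: 1 × 200 = 200
  C–H: 4 × 418 = 1672
  Σ(broken) = 1872 kJ
Bonds formed (products):
  C–Br: 1 × 284 = 284
  C–H: 3 × 418 = 1254
  H–Br: 1 × 355 = 355
  Σ(formed) = 1893 kJ
ΔH = Σ(broken) − Σ(formed) = 1872 − 1893 = −21 kJ

ΔH ≈ −21 kJ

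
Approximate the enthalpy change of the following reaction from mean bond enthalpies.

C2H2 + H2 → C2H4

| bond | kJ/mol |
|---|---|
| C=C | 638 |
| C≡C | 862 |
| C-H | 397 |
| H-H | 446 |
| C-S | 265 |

Bonds broken (reactants):
  C≡C: 1 × 862 = 862
  C-H: 2 × 397 = 794
  H-H: 1 × 446 = 446
  Σ(broken) = 2102 kJ
Bonds formed (products):
  C-H: 4 × 397 = 1588
  C=C: 1 × 638 = 638
  Σ(formed) = 2226 kJ
ΔH = Σ(broken) − Σ(formed) = 2102 − 2226 = −124 kJ

ΔH ≈ −124 kJ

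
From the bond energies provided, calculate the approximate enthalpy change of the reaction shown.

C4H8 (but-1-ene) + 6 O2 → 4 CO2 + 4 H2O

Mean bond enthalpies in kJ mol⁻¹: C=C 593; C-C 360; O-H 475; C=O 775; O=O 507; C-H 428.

ΔH ≈ −2221 kJ

Bonds broken (reactants):
  C-C: 2 × 360 = 720
  C-H: 8 × 428 = 3424
  C=C: 1 × 593 = 593
  O=O: 6 × 507 = 3042
  Σ(broken) = 7779 kJ
Bonds formed (products):
  C=O: 8 × 775 = 6200
  O-H: 8 × 475 = 3800
  Σ(formed) = 10000 kJ
ΔH = Σ(broken) − Σ(formed) = 7779 − 10000 = −2221 kJ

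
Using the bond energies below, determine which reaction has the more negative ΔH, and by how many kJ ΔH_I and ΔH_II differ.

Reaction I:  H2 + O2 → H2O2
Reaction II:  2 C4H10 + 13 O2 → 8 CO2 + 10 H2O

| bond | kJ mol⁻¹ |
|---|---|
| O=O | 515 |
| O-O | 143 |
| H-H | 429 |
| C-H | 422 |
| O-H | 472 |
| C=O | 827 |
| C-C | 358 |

Reaction I:
  Bonds broken (reactants):
    H-H: 1 × 429 = 429
    O=O: 1 × 515 = 515
    Σ(broken) = 944 kJ
  Bonds formed (products):
    O-H: 2 × 472 = 944
    O-O: 1 × 143 = 143
    Σ(formed) = 1087 kJ
  ΔH_I = 944 − 1087 = −143 kJ
Reaction II:
  Bonds broken (reactants):
    C-C: 6 × 358 = 2148
    C-H: 20 × 422 = 8440
    O=O: 13 × 515 = 6695
    Σ(broken) = 17283 kJ
  Bonds formed (products):
    C=O: 16 × 827 = 13232
    O-H: 20 × 472 = 9440
    Σ(formed) = 22672 kJ
  ΔH_II = 17283 − 22672 = −5389 kJ
ΔH_I − ΔH_II = +5246 kJ, so reaction II has the more negative ΔH; |ΔH_I − ΔH_II| = 5246 kJ.

Reaction II, by 5246 kJ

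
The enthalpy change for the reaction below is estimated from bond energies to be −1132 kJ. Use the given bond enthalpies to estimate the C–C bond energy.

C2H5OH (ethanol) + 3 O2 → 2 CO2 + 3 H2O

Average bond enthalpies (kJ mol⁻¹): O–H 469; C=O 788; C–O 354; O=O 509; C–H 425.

Let D be the C–C bond energy.
Σ(broken) = 1×D + 5×425 + 1×354 + 1×469 + 3×509 = 4475 + D
Σ(formed) = 4×788 + 6×469 = 5966
ΔH = Σ(broken) − Σ(formed) = (4475 + D) − (5966) = −1491 + D
Setting this equal to −1132 kJ gives D = 359 kJ/mol.

D(C–C) ≈ 359 kJ/mol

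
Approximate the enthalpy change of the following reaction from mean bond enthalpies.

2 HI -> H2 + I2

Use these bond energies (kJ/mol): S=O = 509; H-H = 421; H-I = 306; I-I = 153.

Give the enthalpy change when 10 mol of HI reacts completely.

ΔH = +190 kJ

Bonds broken (reactants):
  H-I: 2 × 306 = 612
  Σ(broken) = 612 kJ
Bonds formed (products):
  H-H: 1 × 421 = 421
  I-I: 1 × 153 = 153
  Σ(formed) = 574 kJ
ΔH = Σ(broken) − Σ(formed) = 612 − 574 = +38 kJ
For 5× the reaction as written: 5 × (+38) = +190 kJ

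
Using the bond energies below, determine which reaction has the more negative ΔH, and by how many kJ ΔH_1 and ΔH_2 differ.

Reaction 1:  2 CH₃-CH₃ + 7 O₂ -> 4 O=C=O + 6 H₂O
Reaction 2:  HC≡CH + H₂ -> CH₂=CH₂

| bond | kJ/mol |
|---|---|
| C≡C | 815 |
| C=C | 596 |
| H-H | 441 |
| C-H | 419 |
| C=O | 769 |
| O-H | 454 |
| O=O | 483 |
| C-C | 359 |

Reaction 1, by 2295 kJ

Reaction 1:
  Bonds broken (reactants):
    C-C: 2 × 359 = 718
    C-H: 12 × 419 = 5028
    O=O: 7 × 483 = 3381
    Σ(broken) = 9127 kJ
  Bonds formed (products):
    C=O: 8 × 769 = 6152
    O-H: 12 × 454 = 5448
    Σ(formed) = 11600 kJ
  ΔH_1 = 9127 − 11600 = −2473 kJ
Reaction 2:
  Bonds broken (reactants):
    C≡C: 1 × 815 = 815
    C-H: 2 × 419 = 838
    H-H: 1 × 441 = 441
    Σ(broken) = 2094 kJ
  Bonds formed (products):
    C-H: 4 × 419 = 1676
    C=C: 1 × 596 = 596
    Σ(formed) = 2272 kJ
  ΔH_2 = 2094 − 2272 = −178 kJ
ΔH_1 − ΔH_2 = −2295 kJ, so reaction 1 has the more negative ΔH; |ΔH_1 − ΔH_2| = 2295 kJ.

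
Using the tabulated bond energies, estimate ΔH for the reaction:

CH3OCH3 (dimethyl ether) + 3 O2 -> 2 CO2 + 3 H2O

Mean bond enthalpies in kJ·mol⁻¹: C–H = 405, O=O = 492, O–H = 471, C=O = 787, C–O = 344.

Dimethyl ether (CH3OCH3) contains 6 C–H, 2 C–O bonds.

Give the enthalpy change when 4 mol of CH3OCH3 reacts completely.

Bonds broken (reactants):
  C–H: 6 × 405 = 2430
  C–O: 2 × 344 = 688
  O=O: 3 × 492 = 1476
  Σ(broken) = 4594 kJ
Bonds formed (products):
  C=O: 4 × 787 = 3148
  O–H: 6 × 471 = 2826
  Σ(formed) = 5974 kJ
ΔH = Σ(broken) − Σ(formed) = 4594 − 5974 = −1380 kJ
For 4× the reaction as written: 4 × (−1380) = −5520 kJ

ΔH = −5520 kJ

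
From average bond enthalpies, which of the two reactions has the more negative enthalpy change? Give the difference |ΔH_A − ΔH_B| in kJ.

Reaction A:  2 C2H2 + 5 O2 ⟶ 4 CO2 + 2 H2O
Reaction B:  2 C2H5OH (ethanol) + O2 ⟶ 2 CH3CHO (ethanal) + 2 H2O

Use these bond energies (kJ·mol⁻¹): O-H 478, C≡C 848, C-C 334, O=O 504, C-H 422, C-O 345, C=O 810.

Reaction A:
  Bonds broken (reactants):
    C≡C: 2 × 848 = 1696
    C-H: 4 × 422 = 1688
    O=O: 5 × 504 = 2520
    Σ(broken) = 5904 kJ
  Bonds formed (products):
    C=O: 8 × 810 = 6480
    O-H: 4 × 478 = 1912
    Σ(formed) = 8392 kJ
  ΔH_A = 5904 − 8392 = −2488 kJ
Reaction B:
  Bonds broken (reactants):
    C-C: 2 × 334 = 668
    C-H: 10 × 422 = 4220
    C-O: 2 × 345 = 690
    O-H: 2 × 478 = 956
    O=O: 1 × 504 = 504
    Σ(broken) = 7038 kJ
  Bonds formed (products):
    C-C: 2 × 334 = 668
    C-H: 8 × 422 = 3376
    C=O: 2 × 810 = 1620
    O-H: 4 × 478 = 1912
    Σ(formed) = 7576 kJ
  ΔH_B = 7038 − 7576 = −538 kJ
ΔH_A − ΔH_B = −1950 kJ, so reaction A has the more negative ΔH; |ΔH_A − ΔH_B| = 1950 kJ.

Reaction A, by 1950 kJ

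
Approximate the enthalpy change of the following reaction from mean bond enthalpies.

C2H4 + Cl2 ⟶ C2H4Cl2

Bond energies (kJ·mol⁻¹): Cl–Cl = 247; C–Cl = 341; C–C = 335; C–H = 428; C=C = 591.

Bonds broken (reactants):
  C–H: 4 × 428 = 1712
  C=C: 1 × 591 = 591
  Cl–Cl: 1 × 247 = 247
  Σ(broken) = 2550 kJ
Bonds formed (products):
  C–C: 1 × 335 = 335
  C–Cl: 2 × 341 = 682
  C–H: 4 × 428 = 1712
  Σ(formed) = 2729 kJ
ΔH = Σ(broken) − Σ(formed) = 2550 − 2729 = −179 kJ

ΔH ≈ −179 kJ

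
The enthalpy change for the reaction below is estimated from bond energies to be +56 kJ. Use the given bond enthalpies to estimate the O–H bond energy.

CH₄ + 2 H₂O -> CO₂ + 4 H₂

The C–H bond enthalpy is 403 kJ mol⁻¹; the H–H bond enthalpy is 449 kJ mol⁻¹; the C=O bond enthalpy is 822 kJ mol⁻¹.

D(O–H) ≈ 471 kJ/mol

Let D be the O–H bond energy.
Σ(broken) = 4×403 + 4×D = 1612 + 4D
Σ(formed) = 2×822 + 4×449 = 3440
ΔH = Σ(broken) − Σ(formed) = (1612 + 4D) − (3440) = −1828 + 4D
Setting this equal to +56 kJ gives 4D = 1884, so D = 471 kJ/mol.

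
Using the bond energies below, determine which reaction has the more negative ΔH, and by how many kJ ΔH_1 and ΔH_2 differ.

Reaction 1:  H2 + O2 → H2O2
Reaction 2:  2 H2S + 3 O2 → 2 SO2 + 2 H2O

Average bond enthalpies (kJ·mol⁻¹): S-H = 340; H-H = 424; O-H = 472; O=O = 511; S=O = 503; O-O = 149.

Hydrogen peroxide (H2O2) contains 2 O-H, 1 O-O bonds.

Reaction 1:
  Bonds broken (reactants):
    H-H: 1 × 424 = 424
    O=O: 1 × 511 = 511
    Σ(broken) = 935 kJ
  Bonds formed (products):
    O-H: 2 × 472 = 944
    O-O: 1 × 149 = 149
    Σ(formed) = 1093 kJ
  ΔH_1 = 935 − 1093 = −158 kJ
Reaction 2:
  Bonds broken (reactants):
    O=O: 3 × 511 = 1533
    S-H: 4 × 340 = 1360
    Σ(broken) = 2893 kJ
  Bonds formed (products):
    O-H: 4 × 472 = 1888
    S=O: 4 × 503 = 2012
    Σ(formed) = 3900 kJ
  ΔH_2 = 2893 − 3900 = −1007 kJ
ΔH_1 − ΔH_2 = +849 kJ, so reaction 2 has the more negative ΔH; |ΔH_1 − ΔH_2| = 849 kJ.

Reaction 2, by 849 kJ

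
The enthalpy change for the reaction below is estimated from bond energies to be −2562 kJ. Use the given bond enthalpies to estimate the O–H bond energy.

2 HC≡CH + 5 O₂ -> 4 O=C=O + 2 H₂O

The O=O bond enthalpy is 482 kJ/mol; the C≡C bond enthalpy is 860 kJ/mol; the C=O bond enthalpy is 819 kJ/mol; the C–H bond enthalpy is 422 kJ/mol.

Let D be the O–H bond energy.
Σ(broken) = 2×860 + 4×422 + 5×482 = 5818
Σ(formed) = 8×819 + 4×D = 6552 + 4D
ΔH = Σ(broken) − Σ(formed) = (5818) − (6552 + 4D) = −734 − 4D
Setting this equal to −2562 kJ gives 4D = 1828, so D = 457 kJ/mol.

D(O–H) ≈ 457 kJ/mol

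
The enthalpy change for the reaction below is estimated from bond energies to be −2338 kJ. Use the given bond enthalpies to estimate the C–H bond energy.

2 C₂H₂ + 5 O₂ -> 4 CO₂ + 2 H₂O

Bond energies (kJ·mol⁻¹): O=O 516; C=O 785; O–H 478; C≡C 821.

Let D be the C–H bond energy.
Σ(broken) = 2×821 + 4×D + 5×516 = 4222 + 4D
Σ(formed) = 8×785 + 4×478 = 8192
ΔH = Σ(broken) − Σ(formed) = (4222 + 4D) − (8192) = −3970 + 4D
Setting this equal to −2338 kJ gives 4D = 1632, so D = 408 kJ/mol.

D(C–H) ≈ 408 kJ/mol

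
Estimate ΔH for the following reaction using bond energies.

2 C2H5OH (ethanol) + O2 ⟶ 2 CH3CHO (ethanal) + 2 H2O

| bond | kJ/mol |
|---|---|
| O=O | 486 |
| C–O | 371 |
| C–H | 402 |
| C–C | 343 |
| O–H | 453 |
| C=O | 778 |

Bonds broken (reactants):
  C–C: 2 × 343 = 686
  C–H: 10 × 402 = 4020
  C–O: 2 × 371 = 742
  O–H: 2 × 453 = 906
  O=O: 1 × 486 = 486
  Σ(broken) = 6840 kJ
Bonds formed (products):
  C–C: 2 × 343 = 686
  C–H: 8 × 402 = 3216
  C=O: 2 × 778 = 1556
  O–H: 4 × 453 = 1812
  Σ(formed) = 7270 kJ
ΔH = Σ(broken) − Σ(formed) = 6840 − 7270 = −430 kJ

ΔH ≈ −430 kJ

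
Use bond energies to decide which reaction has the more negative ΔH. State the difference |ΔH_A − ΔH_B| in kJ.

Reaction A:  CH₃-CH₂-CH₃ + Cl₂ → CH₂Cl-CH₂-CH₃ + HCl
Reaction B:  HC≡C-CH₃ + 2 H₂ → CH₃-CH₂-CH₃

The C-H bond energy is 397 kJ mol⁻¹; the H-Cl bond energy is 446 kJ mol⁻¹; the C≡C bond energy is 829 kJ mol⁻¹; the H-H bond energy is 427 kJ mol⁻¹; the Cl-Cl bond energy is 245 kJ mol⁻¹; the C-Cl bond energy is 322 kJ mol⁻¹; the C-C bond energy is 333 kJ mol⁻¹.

Reaction B, by 112 kJ

Reaction A:
  Bonds broken (reactants):
    C-C: 2 × 333 = 666
    C-H: 8 × 397 = 3176
    Cl-Cl: 1 × 245 = 245
    Σ(broken) = 4087 kJ
  Bonds formed (products):
    C-C: 2 × 333 = 666
    C-Cl: 1 × 322 = 322
    C-H: 7 × 397 = 2779
    H-Cl: 1 × 446 = 446
    Σ(formed) = 4213 kJ
  ΔH_A = 4087 − 4213 = −126 kJ
Reaction B:
  Bonds broken (reactants):
    C≡C: 1 × 829 = 829
    C-C: 1 × 333 = 333
    C-H: 4 × 397 = 1588
    H-H: 2 × 427 = 854
    Σ(broken) = 3604 kJ
  Bonds formed (products):
    C-C: 2 × 333 = 666
    C-H: 8 × 397 = 3176
    Σ(formed) = 3842 kJ
  ΔH_B = 3604 − 3842 = −238 kJ
ΔH_A − ΔH_B = +112 kJ, so reaction B has the more negative ΔH; |ΔH_A − ΔH_B| = 112 kJ.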